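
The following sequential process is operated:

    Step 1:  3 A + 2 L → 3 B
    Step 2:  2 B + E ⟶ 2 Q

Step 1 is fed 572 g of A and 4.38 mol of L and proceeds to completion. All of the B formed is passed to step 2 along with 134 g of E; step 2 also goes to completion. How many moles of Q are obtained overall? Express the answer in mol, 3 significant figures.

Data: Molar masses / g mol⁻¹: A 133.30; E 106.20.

Step 1:
n(A) = 572.0 / 133.30 = 4.291 mol
n(L) = 4.380 mol
n/ν for A = 4.291/3 = 1.430
n/ν for L = 4.380/2 = 2.190
Smallest n/ν is A → limiting reagent.
n(B) produced = (3/3) × 4.291 = 4.291 mol
Step 2:
n(B) available = 4.291 mol
n(E) = 134.0 / 106.20 = 1.262 mol
n/ν for B = 4.291/2 = 2.146
n/ν for E = 1.262/1 = 1.262
Smallest n/ν is E → limiting reagent.
n(Q) = (2/1) × 1.262 = 2.524 mol

2.52 mol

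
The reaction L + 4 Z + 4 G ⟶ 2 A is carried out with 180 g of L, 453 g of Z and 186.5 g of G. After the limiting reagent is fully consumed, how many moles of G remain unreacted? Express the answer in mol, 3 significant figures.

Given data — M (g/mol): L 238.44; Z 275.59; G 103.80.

n(L) = 180.0 / 238.44 = 0.7549 mol
n(Z) = 453.0 / 275.59 = 1.644 mol
n(G) = 186.5 / 103.80 = 1.797 mol
n/ν → L: 0.7549, Z: 0.4110, G: 0.4493; Z is limiting.
G consumed = (4/4) × 1.644 = 1.644 mol
G remaining = 1.797 − 1.644 = 0.1530 mol

0.153 mol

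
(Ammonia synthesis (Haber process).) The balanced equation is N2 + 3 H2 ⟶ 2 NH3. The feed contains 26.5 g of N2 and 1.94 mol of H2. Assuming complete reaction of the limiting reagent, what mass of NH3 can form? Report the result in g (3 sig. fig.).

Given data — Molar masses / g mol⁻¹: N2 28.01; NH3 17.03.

22.0 g

n(N2) = 26.50 / 28.01 = 0.9461 mol
n(H2) = 1.940 mol
n/ν → N2: 0.9461, H2: 0.6467; H2 is limiting.
n(NH3) = (2/3) × 1.940 = 1.293 mol
mass = 1.293 × 17.03 = 22.02 g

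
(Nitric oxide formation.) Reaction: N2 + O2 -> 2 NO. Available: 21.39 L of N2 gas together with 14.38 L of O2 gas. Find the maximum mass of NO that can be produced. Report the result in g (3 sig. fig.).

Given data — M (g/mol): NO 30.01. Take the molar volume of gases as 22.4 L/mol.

n(N2) = 21.39 / 22.4 = 0.9549 mol
n(O2) = 14.38 / 22.4 = 0.6420 mol
n/ν for N2 = 0.9549/1 = 0.9549
n/ν for O2 = 0.6420/1 = 0.6420
Smallest n/ν is O2 → limiting reagent.
n(NO) = (2/1) × 0.6420 = 1.284 mol
mass = 1.284 × 30.01 = 38.53 g

38.5 g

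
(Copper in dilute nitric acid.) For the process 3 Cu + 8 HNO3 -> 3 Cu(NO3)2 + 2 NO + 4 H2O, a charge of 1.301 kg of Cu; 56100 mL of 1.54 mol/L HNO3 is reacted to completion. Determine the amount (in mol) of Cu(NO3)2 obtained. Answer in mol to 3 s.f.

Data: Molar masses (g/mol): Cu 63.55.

n(Cu) = 1.301×1000 / 63.55 = 20.47 mol
n(HNO3) = 1.54 × 56100/1000 = 86.39 mol
n/ν for Cu = 20.47/3 = 6.823
n/ν for HNO3 = 86.39/8 = 10.80
Smallest n/ν is Cu → limiting reagent.
n(Cu(NO3)2) = (3/3) × 20.47 = 20.47 mol

20.5 mol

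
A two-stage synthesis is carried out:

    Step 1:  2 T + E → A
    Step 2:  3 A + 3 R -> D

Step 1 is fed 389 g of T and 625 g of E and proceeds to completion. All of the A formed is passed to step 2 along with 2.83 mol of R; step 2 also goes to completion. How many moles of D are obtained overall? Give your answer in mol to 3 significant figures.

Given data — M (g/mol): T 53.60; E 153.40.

Step 1:
n(T) = 389.0 / 53.60 = 7.257 mol
n(E) = 625.0 / 153.40 = 4.074 mol
n/ν for T = 7.257/2 = 3.629
n/ν for E = 4.074/1 = 4.074
Smallest n/ν is T → limiting reagent.
n(A) produced = (1/2) × 7.257 = 3.629 mol
Step 2:
n(A) available = 3.629 mol
n(R) = 2.830 mol
n/ν for A = 3.629/3 = 1.210
n/ν for R = 2.830/3 = 0.9433
Smallest n/ν is R → limiting reagent.
n(D) = (1/3) × 2.830 = 0.9433 mol

0.943 mol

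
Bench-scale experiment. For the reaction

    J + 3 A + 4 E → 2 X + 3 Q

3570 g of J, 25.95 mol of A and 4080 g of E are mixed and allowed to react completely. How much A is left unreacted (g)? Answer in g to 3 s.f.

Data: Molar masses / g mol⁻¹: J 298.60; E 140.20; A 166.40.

n(J) = 3570 / 298.60 = 11.96 mol
n(A) = 25.95 mol
n(E) = 4080 / 140.20 = 29.10 mol
n/ν for J = 11.96/1 = 11.96
n/ν for A = 25.95/3 = 8.650
n/ν for E = 29.10/4 = 7.275
Smallest n/ν is E → limiting reagent.
A consumed = (3/4) × 29.10 = 21.83 mol
A remaining = 25.95 − 21.83 = 4.120 mol
mass = 4.120 × 166.40 = 685.6 g

686 g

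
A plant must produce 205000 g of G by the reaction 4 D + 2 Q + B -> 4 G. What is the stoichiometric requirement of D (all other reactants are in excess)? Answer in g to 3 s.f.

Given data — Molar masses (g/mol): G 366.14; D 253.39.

142000 g

n(G) = 205000 / 366.14 = 559.9 mol
n(D) = (4/4) × 559.9 = 559.9 mol
mass = 559.9 × 253.39 = 141900 g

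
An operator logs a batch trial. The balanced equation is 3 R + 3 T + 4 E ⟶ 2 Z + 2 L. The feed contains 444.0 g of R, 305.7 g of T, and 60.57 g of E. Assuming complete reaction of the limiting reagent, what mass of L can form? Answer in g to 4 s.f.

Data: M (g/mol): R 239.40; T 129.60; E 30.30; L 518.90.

518.6 g

n(R) = 444.0 / 239.40 = 1.855 mol
n(T) = 305.7 / 129.60 = 2.359 mol
n(E) = 60.57 / 30.30 = 1.999 mol
n/ν for R = 1.855/3 = 0.6183
n/ν for T = 2.359/3 = 0.7863
n/ν for E = 1.999/4 = 0.4998
Smallest n/ν is E → limiting reagent.
n(L) = (2/4) × 1.999 = 0.9995 mol
mass = 0.9995 × 518.90 = 518.6 g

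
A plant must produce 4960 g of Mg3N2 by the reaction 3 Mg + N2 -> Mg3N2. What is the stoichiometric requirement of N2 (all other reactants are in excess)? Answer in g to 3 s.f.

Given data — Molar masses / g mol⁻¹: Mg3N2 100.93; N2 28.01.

1380 g

n(Mg3N2) = 4960 / 100.93 = 49.14 mol
n(N2) = (1/1) × 49.14 = 49.14 mol
mass = 49.14 × 28.01 = 1376 g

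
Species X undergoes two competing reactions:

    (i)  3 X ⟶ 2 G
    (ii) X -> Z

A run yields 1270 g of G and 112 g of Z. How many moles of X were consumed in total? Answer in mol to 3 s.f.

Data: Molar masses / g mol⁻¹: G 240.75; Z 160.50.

8.61 mol

n(G) = 1270 / 240.75 = 5.275 mol
n(Z) = 112 / 160.50 = 0.6978 mol
n(X) via (i) = (3/2)×5.275 = 7.913 mol
n(X) via (ii) = (1/1)×0.6978 = 0.6978 mol
total n(X) = 7.913 + 0.6978 = 8.611 mol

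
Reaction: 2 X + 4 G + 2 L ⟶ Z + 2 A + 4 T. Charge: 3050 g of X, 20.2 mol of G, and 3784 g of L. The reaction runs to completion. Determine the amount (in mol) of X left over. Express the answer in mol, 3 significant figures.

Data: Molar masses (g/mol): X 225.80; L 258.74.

3.41 mol

n(X) = 3050 / 225.80 = 13.51 mol
n(G) = 20.20 mol
n(L) = 3784 / 258.74 = 14.62 mol
n/ν for X = 13.51/2 = 6.755
n/ν for G = 20.20/4 = 5.050
n/ν for L = 14.62/2 = 7.310
Smallest n/ν is G → limiting reagent.
X consumed = (2/4) × 20.20 = 10.10 mol
X remaining = 13.51 − 10.10 = 3.410 mol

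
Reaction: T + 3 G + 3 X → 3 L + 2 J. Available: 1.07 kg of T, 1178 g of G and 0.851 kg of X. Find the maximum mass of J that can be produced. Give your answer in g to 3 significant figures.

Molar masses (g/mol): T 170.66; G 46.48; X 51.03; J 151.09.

n(T) = 1.070×1000 / 170.66 = 6.270 mol
n(G) = 1178 / 46.48 = 25.34 mol
n(X) = 0.8510×1000 / 51.03 = 16.68 mol
n/ν → T: 6.270, G: 8.447, X: 5.560; X is limiting.
n(J) = (2/3) × 16.68 = 11.12 mol
mass = 11.12 × 151.09 = 1680 g

1680 g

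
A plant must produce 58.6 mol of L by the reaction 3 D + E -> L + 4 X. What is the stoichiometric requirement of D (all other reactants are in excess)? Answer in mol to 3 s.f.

n(L) = 58.60 mol
n(D) = (3/1) × 58.60 = 175.8 mol

176 mol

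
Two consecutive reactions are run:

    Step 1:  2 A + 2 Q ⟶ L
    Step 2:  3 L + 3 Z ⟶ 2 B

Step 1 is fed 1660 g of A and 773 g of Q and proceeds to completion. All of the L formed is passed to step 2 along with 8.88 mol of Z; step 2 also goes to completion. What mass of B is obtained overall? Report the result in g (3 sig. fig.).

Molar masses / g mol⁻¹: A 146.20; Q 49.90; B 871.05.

3300 g

Step 1:
n(A) = 1660 / 146.20 = 11.35 mol
n(Q) = 773.0 / 49.90 = 15.49 mol
n/ν → A: 5.675, Q: 7.745; A is limiting.
n(L) produced = (1/2) × 11.35 = 5.675 mol
Step 2:
n(L) available = 5.675 mol
n(Z) = 8.880 mol
n/ν → L: 1.892, Z: 2.960; L is limiting.
n(B) = (2/3) × 5.675 = 3.783 mol
mass = 3.783 × 871.05 = 3295 g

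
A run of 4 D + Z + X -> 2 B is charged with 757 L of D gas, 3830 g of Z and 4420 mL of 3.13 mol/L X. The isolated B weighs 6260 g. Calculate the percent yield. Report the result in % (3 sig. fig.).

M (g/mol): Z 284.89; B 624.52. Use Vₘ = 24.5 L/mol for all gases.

64.9 %

n(D) = 757.0 / 24.5 = 30.90 mol
n(Z) = 3830 / 284.89 = 13.44 mol
n(X) = 3.13 × 4420/1000 = 13.83 mol
n/ν for D = 30.90/4 = 7.725
n/ν for Z = 13.44/1 = 13.44
n/ν for X = 13.83/1 = 13.83
Smallest n/ν is D → limiting reagent.
theoretical n(B) = (2/4) × 30.90 = 15.45 mol → 9649 g
% yield = 6260 / 9649 × 100 = 64.88 %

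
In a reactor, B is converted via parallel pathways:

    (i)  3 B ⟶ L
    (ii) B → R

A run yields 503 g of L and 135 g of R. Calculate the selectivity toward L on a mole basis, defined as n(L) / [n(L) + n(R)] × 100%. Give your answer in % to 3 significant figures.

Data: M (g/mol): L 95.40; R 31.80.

55.4 %

n(L) = 503 / 95.40 = 5.273 mol
n(R) = 135 / 31.80 = 4.245 mol
selectivity = 5.273/(5.273+4.245) × 100 = 55.40 %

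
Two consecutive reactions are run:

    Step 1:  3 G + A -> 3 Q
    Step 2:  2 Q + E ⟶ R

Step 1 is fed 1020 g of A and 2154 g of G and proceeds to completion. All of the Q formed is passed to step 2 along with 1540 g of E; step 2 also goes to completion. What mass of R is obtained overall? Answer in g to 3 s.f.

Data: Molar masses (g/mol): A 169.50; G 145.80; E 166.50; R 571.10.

Step 1:
n(A) = 1020 / 169.50 = 6.018 mol
n(G) = 2154 / 145.80 = 14.77 mol
n/ν → A: 6.018, G: 4.923; G is limiting.
n(Q) produced = (3/3) × 14.77 = 14.77 mol
Step 2:
n(Q) available = 14.77 mol
n(E) = 1540 / 166.50 = 9.249 mol
n/ν → Q: 7.385, E: 9.249; Q is limiting.
n(R) = (1/2) × 14.77 = 7.385 mol
mass = 7.385 × 571.10 = 4218 g

4220 g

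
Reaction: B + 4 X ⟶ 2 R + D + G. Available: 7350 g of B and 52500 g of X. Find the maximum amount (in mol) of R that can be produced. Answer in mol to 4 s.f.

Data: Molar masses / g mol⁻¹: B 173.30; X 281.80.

n(B) = 7350 / 173.30 = 42.41 mol
n(X) = 52500 / 281.80 = 186.3 mol
n/ν for B = 42.41/1 = 42.41
n/ν for X = 186.3/4 = 46.58
Smallest n/ν is B → limiting reagent.
n(R) = (2/1) × 42.41 = 84.82 mol

84.82 mol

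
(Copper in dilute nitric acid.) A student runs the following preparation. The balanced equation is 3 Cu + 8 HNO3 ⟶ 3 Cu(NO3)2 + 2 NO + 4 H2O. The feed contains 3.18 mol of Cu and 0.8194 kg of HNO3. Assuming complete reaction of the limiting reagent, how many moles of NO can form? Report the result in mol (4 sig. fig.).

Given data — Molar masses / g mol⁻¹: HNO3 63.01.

n(Cu) = 3.180 mol
n(HNO3) = 0.8194×1000 / 63.01 = 13.00 mol
n/ν for Cu = 3.180/3 = 1.060
n/ν for HNO3 = 13.00/8 = 1.625
Smallest n/ν is Cu → limiting reagent.
n(NO) = (2/3) × 3.180 = 2.120 mol

2.120 mol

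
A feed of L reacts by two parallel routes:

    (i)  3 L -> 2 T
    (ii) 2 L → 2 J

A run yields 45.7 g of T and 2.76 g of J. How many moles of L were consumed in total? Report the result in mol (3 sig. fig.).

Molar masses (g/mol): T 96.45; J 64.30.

n(T) = 45.7 / 96.45 = 0.4738 mol
n(J) = 2.76 / 64.30 = 0.04292 mol
n(L) via (i) = (3/2)×0.4738 = 0.7107 mol
n(L) via (ii) = (2/2)×0.04292 = 0.04292 mol
total n(L) = 0.7107 + 0.04292 = 0.7536 mol

0.754 mol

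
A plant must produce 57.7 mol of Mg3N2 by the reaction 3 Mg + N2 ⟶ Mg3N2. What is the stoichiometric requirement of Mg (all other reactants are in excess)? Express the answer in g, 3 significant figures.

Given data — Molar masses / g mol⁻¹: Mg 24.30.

4210 g

n(Mg3N2) = 57.70 mol
n(Mg) = (3/1) × 57.70 = 173.1 mol
mass = 173.1 × 24.30 = 4206 g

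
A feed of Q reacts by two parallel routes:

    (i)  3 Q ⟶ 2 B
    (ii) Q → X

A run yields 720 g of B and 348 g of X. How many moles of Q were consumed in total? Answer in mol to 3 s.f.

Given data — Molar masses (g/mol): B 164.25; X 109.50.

n(B) = 720 / 164.25 = 4.384 mol
n(X) = 348 / 109.50 = 3.178 mol
n(Q) via (i) = (3/2)×4.384 = 6.576 mol
n(Q) via (ii) = (1/1)×3.178 = 3.178 mol
total n(Q) = 6.576 + 3.178 = 9.754 mol

9.75 mol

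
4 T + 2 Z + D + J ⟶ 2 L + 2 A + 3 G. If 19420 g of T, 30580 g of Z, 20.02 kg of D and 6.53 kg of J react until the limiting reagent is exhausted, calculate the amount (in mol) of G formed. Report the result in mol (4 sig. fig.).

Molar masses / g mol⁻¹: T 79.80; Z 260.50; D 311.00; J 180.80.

n(T) = 19420 / 79.80 = 243.4 mol
n(Z) = 30580 / 260.50 = 117.4 mol
n(D) = 20.02×1000 / 311.00 = 64.37 mol
n(J) = 6.530×1000 / 180.80 = 36.12 mol
n/ν for T = 243.4/4 = 60.85
n/ν for Z = 117.4/2 = 58.70
n/ν for D = 64.37/1 = 64.37
n/ν for J = 36.12/1 = 36.12
Smallest n/ν is J → limiting reagent.
n(G) = (3/1) × 36.12 = 108.4 mol

108.4 mol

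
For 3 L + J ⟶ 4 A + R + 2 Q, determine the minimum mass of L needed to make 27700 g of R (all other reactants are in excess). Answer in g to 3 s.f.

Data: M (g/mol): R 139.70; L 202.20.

120000 g

n(R) = 27700 / 139.70 = 198.3 mol
n(L) = (3/1) × 198.3 = 594.9 mol
mass = 594.9 × 202.20 = 120300 g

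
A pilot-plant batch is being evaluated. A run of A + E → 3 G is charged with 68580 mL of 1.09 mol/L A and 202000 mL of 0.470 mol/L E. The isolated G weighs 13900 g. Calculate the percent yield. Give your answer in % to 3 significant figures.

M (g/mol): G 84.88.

n(A) = 1.09 × 68580/1000 = 74.75 mol
n(E) = 0.470 × 202000/1000 = 94.94 mol
n/ν for A = 74.75/1 = 74.75
n/ν for E = 94.94/1 = 94.94
Smallest n/ν is A → limiting reagent.
theoretical n(G) = (3/1) × 74.75 = 224.3 mol → 19040 g
% yield = 13900 / 19040 × 100 = 73.00 %

73.0 %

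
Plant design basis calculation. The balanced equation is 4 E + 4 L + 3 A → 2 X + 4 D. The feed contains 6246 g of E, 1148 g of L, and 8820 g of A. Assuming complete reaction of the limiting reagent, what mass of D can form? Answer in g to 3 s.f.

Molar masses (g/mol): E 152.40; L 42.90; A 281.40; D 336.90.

n(E) = 6246 / 152.40 = 40.98 mol
n(L) = 1148 / 42.90 = 26.76 mol
n(A) = 8820 / 281.40 = 31.34 mol
n/ν for E = 40.98/4 = 10.25
n/ν for L = 26.76/4 = 6.690
n/ν for A = 31.34/3 = 10.45
Smallest n/ν is L → limiting reagent.
n(D) = (4/4) × 26.76 = 26.76 mol
mass = 26.76 × 336.90 = 9015 g

9020 g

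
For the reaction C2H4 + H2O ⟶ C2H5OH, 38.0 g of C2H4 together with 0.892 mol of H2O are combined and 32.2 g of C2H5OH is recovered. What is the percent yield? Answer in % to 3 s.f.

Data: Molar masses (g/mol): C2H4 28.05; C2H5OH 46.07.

n(C2H4) = 38.00 / 28.05 = 1.355 mol
n(H2O) = 0.8920 mol
n/ν → C2H4: 1.355, H2O: 0.8920; H2O is limiting.
theoretical n(C2H5OH) = (1/1) × 0.8920 = 0.8920 mol → 41.09 g
% yield = 32.2 / 41.09 × 100 = 78.36 %

78.4 %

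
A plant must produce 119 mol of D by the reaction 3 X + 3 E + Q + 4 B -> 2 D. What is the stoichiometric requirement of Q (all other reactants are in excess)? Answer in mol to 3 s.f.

n(D) = 119.0 mol
n(Q) = (1/2) × 119.0 = 59.50 mol

59.5 mol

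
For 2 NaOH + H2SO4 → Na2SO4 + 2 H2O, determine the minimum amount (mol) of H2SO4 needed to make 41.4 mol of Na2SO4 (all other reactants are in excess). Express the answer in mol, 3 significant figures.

n(Na2SO4) = 41.40 mol
n(H2SO4) = (1/1) × 41.40 = 41.40 mol

41.4 mol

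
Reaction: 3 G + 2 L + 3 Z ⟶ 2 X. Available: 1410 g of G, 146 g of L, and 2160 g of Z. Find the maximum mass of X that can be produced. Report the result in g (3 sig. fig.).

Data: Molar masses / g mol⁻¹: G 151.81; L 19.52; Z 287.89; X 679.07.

n(G) = 1410 / 151.81 = 9.288 mol
n(L) = 146.0 / 19.52 = 7.480 mol
n(Z) = 2160 / 287.89 = 7.503 mol
n/ν → G: 3.096, L: 3.740, Z: 2.501; Z is limiting.
n(X) = (2/3) × 7.503 = 5.002 mol
mass = 5.002 × 679.07 = 3397 g

3400 g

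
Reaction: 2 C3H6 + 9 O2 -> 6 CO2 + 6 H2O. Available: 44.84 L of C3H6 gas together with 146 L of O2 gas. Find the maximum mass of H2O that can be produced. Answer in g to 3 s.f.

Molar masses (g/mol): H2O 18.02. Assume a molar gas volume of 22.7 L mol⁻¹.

n(C3H6) = 44.84 / 22.7 = 1.975 mol
n(O2) = 146.0 / 22.7 = 6.432 mol
n/ν for C3H6 = 1.975/2 = 0.9875
n/ν for O2 = 6.432/9 = 0.7147
Smallest n/ν is O2 → limiting reagent.
n(H2O) = (6/9) × 6.432 = 4.288 mol
mass = 4.288 × 18.02 = 77.27 g

77.3 g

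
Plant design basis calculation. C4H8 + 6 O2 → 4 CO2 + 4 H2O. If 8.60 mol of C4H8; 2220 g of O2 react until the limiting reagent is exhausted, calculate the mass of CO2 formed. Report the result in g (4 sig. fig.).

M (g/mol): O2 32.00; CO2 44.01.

1514 g

n(C4H8) = 8.600 mol
n(O2) = 2220 / 32.00 = 69.38 mol
n/ν for C4H8 = 8.600/1 = 8.600
n/ν for O2 = 69.38/6 = 11.56
Smallest n/ν is C4H8 → limiting reagent.
n(CO2) = (4/1) × 8.600 = 34.40 mol
mass = 34.40 × 44.01 = 1514 g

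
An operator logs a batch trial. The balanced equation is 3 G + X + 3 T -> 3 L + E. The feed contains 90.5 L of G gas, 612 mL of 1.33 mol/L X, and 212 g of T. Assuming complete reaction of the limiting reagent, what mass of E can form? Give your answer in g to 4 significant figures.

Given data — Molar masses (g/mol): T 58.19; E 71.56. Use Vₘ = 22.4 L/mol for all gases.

n(G) = 90.50 / 22.4 = 4.040 mol
n(X) = 1.33 × 612.0/1000 = 0.8140 mol
n(T) = 212.0 / 58.19 = 3.643 mol
n/ν → G: 1.347, X: 0.8140, T: 1.214; X is limiting.
n(E) = (1/1) × 0.8140 = 0.8140 mol
mass = 0.8140 × 71.56 = 58.25 g

58.25 g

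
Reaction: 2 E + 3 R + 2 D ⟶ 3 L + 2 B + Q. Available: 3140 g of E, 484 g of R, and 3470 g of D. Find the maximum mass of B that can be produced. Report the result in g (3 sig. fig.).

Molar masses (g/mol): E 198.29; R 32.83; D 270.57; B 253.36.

n(E) = 3140 / 198.29 = 15.84 mol
n(R) = 484.0 / 32.83 = 14.74 mol
n(D) = 3470 / 270.57 = 12.82 mol
n/ν → E: 7.920, R: 4.913, D: 6.410; R is limiting.
n(B) = (2/3) × 14.74 = 9.827 mol
mass = 9.827 × 253.36 = 2490 g

2490 g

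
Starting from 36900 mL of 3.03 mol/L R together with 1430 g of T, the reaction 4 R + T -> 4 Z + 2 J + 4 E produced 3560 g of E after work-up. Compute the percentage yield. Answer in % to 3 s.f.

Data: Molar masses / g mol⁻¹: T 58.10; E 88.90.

n(R) = 3.03 × 36900/1000 = 111.8 mol
n(T) = 1430 / 58.10 = 24.61 mol
n/ν for R = 111.8/4 = 27.95
n/ν for T = 24.61/1 = 24.61
Smallest n/ν is T → limiting reagent.
theoretical n(E) = (4/1) × 24.61 = 98.44 mol → 8751 g
% yield = 3560 / 8751 × 100 = 40.68 %

40.7 %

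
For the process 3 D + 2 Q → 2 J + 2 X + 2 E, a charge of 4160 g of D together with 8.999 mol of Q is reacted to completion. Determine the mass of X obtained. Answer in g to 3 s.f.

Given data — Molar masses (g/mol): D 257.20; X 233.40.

n(D) = 4160 / 257.20 = 16.17 mol
n(Q) = 8.999 mol
n/ν for D = 16.17/3 = 5.390
n/ν for Q = 8.999/2 = 4.500
Smallest n/ν is Q → limiting reagent.
n(X) = (2/2) × 8.999 = 8.999 mol
mass = 8.999 × 233.40 = 2100 g

2100 g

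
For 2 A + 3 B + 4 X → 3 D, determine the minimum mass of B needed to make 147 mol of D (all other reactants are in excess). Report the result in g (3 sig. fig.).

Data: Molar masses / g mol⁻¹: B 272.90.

40100 g

n(D) = 147.0 mol
n(B) = (3/3) × 147.0 = 147.0 mol
mass = 147.0 × 272.90 = 40120 g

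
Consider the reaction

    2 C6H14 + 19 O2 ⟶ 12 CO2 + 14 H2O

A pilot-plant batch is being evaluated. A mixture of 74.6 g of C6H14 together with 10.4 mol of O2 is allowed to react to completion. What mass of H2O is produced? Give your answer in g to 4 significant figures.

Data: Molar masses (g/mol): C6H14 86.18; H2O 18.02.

n(C6H14) = 74.60 / 86.18 = 0.8656 mol
n(O2) = 10.40 mol
n/ν for C6H14 = 0.8656/2 = 0.4328
n/ν for O2 = 10.40/19 = 0.5474
Smallest n/ν is C6H14 → limiting reagent.
n(H2O) = (14/2) × 0.8656 = 6.059 mol
mass = 6.059 × 18.02 = 109.2 g

109.2 g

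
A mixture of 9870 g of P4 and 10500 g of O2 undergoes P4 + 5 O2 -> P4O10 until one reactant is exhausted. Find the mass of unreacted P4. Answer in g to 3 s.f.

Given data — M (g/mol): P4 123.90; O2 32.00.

n(P4) = 9870 / 123.90 = 79.66 mol
n(O2) = 10500 / 32.00 = 328.1 mol
n/ν → P4: 79.66, O2: 65.62; O2 is limiting.
P4 consumed = (1/5) × 328.1 = 65.62 mol
P4 remaining = 79.66 − 65.62 = 14.04 mol
mass = 14.04 × 123.90 = 1740 g

1740 g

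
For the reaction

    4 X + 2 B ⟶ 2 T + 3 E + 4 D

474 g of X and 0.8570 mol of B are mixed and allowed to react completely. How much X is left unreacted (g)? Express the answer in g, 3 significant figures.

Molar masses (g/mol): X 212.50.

110 g

n(X) = 474.0 / 212.50 = 2.231 mol
n(B) = 0.8570 mol
n/ν → X: 0.5578, B: 0.4285; B is limiting.
X consumed = (4/2) × 0.8570 = 1.714 mol
X remaining = 2.231 − 1.714 = 0.5170 mol
mass = 0.5170 × 212.50 = 109.9 g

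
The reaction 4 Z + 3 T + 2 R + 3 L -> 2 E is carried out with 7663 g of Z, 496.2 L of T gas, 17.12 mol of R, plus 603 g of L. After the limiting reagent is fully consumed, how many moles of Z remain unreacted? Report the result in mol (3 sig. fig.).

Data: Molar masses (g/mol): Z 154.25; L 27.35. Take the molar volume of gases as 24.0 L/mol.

22.1 mol

n(Z) = 7663 / 154.25 = 49.68 mol
n(T) = 496.2 / 24.0 = 20.68 mol
n(R) = 17.12 mol
n(L) = 603.0 / 27.35 = 22.05 mol
n/ν → Z: 12.42, T: 6.893, R: 8.560, L: 7.350; T is limiting.
Z consumed = (4/3) × 20.68 = 27.57 mol
Z remaining = 49.68 − 27.57 = 22.11 mol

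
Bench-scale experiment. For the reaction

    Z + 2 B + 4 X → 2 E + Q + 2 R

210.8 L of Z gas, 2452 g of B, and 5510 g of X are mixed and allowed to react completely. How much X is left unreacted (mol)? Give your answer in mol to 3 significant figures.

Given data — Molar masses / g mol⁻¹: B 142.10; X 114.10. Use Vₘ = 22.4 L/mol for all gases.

13.8 mol

n(Z) = 210.8 / 22.4 = 9.411 mol
n(B) = 2452 / 142.10 = 17.26 mol
n(X) = 5510 / 114.10 = 48.29 mol
n/ν → Z: 9.411, B: 8.630, X: 12.07; B is limiting.
X consumed = (4/2) × 17.26 = 34.52 mol
X remaining = 48.29 − 34.52 = 13.77 mol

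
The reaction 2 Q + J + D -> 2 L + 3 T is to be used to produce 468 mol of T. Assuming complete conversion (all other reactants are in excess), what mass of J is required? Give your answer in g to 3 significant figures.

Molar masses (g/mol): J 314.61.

49100 g

n(T) = 468.0 mol
n(J) = (1/3) × 468.0 = 156.0 mol
mass = 156.0 × 314.61 = 49080 g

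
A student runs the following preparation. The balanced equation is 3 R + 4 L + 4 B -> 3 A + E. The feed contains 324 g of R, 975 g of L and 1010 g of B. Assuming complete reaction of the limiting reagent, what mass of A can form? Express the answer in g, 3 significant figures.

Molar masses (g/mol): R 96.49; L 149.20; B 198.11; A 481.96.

1620 g

n(R) = 324.0 / 96.49 = 3.358 mol
n(L) = 975.0 / 149.20 = 6.535 mol
n(B) = 1010 / 198.11 = 5.098 mol
n/ν → R: 1.119, L: 1.634, B: 1.275; R is limiting.
n(A) = (3/3) × 3.358 = 3.358 mol
mass = 3.358 × 481.96 = 1618 g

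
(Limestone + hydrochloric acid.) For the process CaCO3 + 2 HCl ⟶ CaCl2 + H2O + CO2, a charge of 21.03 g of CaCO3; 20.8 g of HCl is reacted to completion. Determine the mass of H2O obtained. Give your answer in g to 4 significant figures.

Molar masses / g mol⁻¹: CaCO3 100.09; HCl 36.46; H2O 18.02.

n(CaCO3) = 21.03 / 100.09 = 0.2101 mol
n(HCl) = 20.80 / 36.46 = 0.5705 mol
n/ν for CaCO3 = 0.2101/1 = 0.2101
n/ν for HCl = 0.5705/2 = 0.2853
Smallest n/ν is CaCO3 → limiting reagent.
n(H2O) = (1/1) × 0.2101 = 0.2101 mol
mass = 0.2101 × 18.02 = 3.786 g

3.786 g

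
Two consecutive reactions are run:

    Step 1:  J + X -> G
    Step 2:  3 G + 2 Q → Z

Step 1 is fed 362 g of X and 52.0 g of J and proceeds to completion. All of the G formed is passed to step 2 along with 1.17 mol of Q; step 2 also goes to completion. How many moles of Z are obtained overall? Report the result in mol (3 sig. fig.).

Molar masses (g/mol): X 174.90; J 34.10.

0.508 mol

Step 1:
n(X) = 362.0 / 174.90 = 2.070 mol
n(J) = 52.00 / 34.10 = 1.525 mol
n/ν for X = 2.070/1 = 2.070
n/ν for J = 1.525/1 = 1.525
Smallest n/ν is J → limiting reagent.
n(G) produced = (1/1) × 1.525 = 1.525 mol
Step 2:
n(G) available = 1.525 mol
n(Q) = 1.170 mol
n/ν for G = 1.525/3 = 0.5083
n/ν for Q = 1.170/2 = 0.5850
Smallest n/ν is G → limiting reagent.
n(Z) = (1/3) × 1.525 = 0.5083 mol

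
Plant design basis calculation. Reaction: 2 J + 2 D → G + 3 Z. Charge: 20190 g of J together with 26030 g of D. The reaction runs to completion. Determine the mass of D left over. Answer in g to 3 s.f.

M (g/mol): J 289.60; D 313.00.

n(J) = 20190 / 289.60 = 69.72 mol
n(D) = 26030 / 313.00 = 83.16 mol
n/ν for J = 69.72/2 = 34.86
n/ν for D = 83.16/2 = 41.58
Smallest n/ν is J → limiting reagent.
D consumed = (2/2) × 69.72 = 69.72 mol
D remaining = 83.16 − 69.72 = 13.44 mol
mass = 13.44 × 313.00 = 4207 g

4210 g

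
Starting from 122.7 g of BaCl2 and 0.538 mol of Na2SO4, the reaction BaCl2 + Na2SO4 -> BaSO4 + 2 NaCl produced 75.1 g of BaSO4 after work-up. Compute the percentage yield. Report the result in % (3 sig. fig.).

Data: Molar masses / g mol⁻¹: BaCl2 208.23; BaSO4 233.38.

n(BaCl2) = 122.7 / 208.23 = 0.5893 mol
n(Na2SO4) = 0.5380 mol
n/ν for BaCl2 = 0.5893/1 = 0.5893
n/ν for Na2SO4 = 0.5380/1 = 0.5380
Smallest n/ν is Na2SO4 → limiting reagent.
theoretical n(BaSO4) = (1/1) × 0.5380 = 0.5380 mol → 125.6 g
% yield = 75.1 / 125.6 × 100 = 59.79 %

59.8 %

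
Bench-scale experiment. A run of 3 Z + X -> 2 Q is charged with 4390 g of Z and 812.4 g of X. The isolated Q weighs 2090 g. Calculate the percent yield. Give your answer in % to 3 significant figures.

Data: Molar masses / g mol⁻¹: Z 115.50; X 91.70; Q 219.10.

n(Z) = 4390 / 115.50 = 38.01 mol
n(X) = 812.4 / 91.70 = 8.859 mol
n/ν for Z = 38.01/3 = 12.67
n/ν for X = 8.859/1 = 8.859
Smallest n/ν is X → limiting reagent.
theoretical n(Q) = (2/1) × 8.859 = 17.72 mol → 3882 g
% yield = 2090 / 3882 × 100 = 53.84 %

53.8 %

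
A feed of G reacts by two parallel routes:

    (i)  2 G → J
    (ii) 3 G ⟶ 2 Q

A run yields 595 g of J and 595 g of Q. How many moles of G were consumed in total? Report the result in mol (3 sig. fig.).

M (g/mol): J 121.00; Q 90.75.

n(J) = 595 / 121.00 = 4.917 mol
n(Q) = 595 / 90.75 = 6.556 mol
n(G) via (i) = (2/1)×4.917 = 9.834 mol
n(G) via (ii) = (3/2)×6.556 = 9.834 mol
total n(G) = 9.834 + 9.834 = 19.67 mol

19.7 mol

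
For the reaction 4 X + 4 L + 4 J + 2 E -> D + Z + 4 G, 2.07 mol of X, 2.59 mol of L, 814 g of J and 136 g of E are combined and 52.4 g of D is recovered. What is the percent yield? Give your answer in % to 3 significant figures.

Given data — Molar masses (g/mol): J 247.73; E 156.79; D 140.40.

n(X) = 2.070 mol
n(L) = 2.590 mol
n(J) = 814.0 / 247.73 = 3.286 mol
n(E) = 136.0 / 156.79 = 0.8674 mol
n/ν for X = 2.070/4 = 0.5175
n/ν for L = 2.590/4 = 0.6475
n/ν for J = 3.286/4 = 0.8215
n/ν for E = 0.8674/2 = 0.4337
Smallest n/ν is E → limiting reagent.
theoretical n(D) = (1/2) × 0.8674 = 0.4337 mol → 60.89 g
% yield = 52.4 / 60.89 × 100 = 86.06 %

86.1 %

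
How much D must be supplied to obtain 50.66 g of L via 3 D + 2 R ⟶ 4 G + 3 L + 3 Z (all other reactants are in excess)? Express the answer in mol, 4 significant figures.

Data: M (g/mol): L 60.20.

n(L) = 50.66 / 60.20 = 0.8415 mol
n(D) = (3/3) × 0.8415 = 0.8415 mol

0.8415 mol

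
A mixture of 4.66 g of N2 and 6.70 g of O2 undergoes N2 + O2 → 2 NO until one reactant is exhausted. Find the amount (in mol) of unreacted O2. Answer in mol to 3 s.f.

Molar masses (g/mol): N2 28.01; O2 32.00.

n(N2) = 4.660 / 28.01 = 0.1664 mol
n(O2) = 6.700 / 32.00 = 0.2094 mol
n/ν → N2: 0.1664, O2: 0.2094; N2 is limiting.
O2 consumed = (1/1) × 0.1664 = 0.1664 mol
O2 remaining = 0.2094 − 0.1664 = 0.04300 mol

0.0430 mol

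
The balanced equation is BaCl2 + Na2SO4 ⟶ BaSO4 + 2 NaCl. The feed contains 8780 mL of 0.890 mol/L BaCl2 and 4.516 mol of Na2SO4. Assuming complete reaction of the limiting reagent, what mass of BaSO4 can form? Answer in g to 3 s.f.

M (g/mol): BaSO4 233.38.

n(BaCl2) = 0.890 × 8780/1000 = 7.814 mol
n(Na2SO4) = 4.516 mol
n/ν for BaCl2 = 7.814/1 = 7.814
n/ν for Na2SO4 = 4.516/1 = 4.516
Smallest n/ν is Na2SO4 → limiting reagent.
n(BaSO4) = (1/1) × 4.516 = 4.516 mol
mass = 4.516 × 233.38 = 1054 g

1050 g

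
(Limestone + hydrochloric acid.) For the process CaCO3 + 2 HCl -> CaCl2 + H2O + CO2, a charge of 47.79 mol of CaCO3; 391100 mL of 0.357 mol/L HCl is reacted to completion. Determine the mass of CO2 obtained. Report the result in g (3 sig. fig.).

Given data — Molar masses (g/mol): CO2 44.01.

2100 g

n(CaCO3) = 47.79 mol
n(HCl) = 0.357 × 391100/1000 = 139.6 mol
n/ν → CaCO3: 47.79, HCl: 69.80; CaCO3 is limiting.
n(CO2) = (1/1) × 47.79 = 47.79 mol
mass = 47.79 × 44.01 = 2103 g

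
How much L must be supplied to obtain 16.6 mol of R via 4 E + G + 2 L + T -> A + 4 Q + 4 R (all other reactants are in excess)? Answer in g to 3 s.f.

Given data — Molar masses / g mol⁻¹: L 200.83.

n(R) = 16.60 mol
n(L) = (2/4) × 16.60 = 8.300 mol
mass = 8.300 × 200.83 = 1667 g

1670 g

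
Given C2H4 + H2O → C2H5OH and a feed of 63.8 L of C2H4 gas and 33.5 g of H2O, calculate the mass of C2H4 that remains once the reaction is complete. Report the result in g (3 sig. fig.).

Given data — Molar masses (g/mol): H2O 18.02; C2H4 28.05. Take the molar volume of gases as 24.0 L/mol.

22.4 g

n(C2H4) = 63.80 / 24.0 = 2.658 mol
n(H2O) = 33.50 / 18.02 = 1.859 mol
n/ν for C2H4 = 2.658/1 = 2.658
n/ν for H2O = 1.859/1 = 1.859
Smallest n/ν is H2O → limiting reagent.
C2H4 consumed = (1/1) × 1.859 = 1.859 mol
C2H4 remaining = 2.658 − 1.859 = 0.7990 mol
mass = 0.7990 × 28.05 = 22.41 g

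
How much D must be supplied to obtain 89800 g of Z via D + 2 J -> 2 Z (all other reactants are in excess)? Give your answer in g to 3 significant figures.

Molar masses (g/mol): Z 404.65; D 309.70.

n(Z) = 89800 / 404.65 = 221.9 mol
n(D) = (1/2) × 221.9 = 111.0 mol
mass = 111.0 × 309.70 = 34380 g

34400 g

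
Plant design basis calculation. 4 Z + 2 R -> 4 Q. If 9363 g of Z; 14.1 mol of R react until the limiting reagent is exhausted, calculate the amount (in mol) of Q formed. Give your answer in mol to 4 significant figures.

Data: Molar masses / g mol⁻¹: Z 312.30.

28.20 mol

n(Z) = 9363 / 312.30 = 29.98 mol
n(R) = 14.10 mol
n/ν for Z = 29.98/4 = 7.495
n/ν for R = 14.10/2 = 7.050
Smallest n/ν is R → limiting reagent.
n(Q) = (4/2) × 14.10 = 28.20 mol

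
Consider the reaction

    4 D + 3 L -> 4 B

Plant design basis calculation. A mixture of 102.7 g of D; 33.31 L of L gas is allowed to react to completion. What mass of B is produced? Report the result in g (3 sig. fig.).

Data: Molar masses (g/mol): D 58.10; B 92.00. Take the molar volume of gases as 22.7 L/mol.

163 g

n(D) = 102.7 / 58.10 = 1.768 mol
n(L) = 33.31 / 22.7 = 1.467 mol
n/ν → D: 0.4420, L: 0.4890; D is limiting.
n(B) = (4/4) × 1.768 = 1.768 mol
mass = 1.768 × 92.00 = 162.7 g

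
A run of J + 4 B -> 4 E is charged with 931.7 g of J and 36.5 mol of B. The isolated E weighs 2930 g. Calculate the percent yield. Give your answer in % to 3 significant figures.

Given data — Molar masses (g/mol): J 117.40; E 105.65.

n(J) = 931.7 / 117.40 = 7.936 mol
n(B) = 36.50 mol
n/ν for J = 7.936/1 = 7.936
n/ν for B = 36.50/4 = 9.125
Smallest n/ν is J → limiting reagent.
theoretical n(E) = (4/1) × 7.936 = 31.74 mol → 3353 g
% yield = 2930 / 3353 × 100 = 87.38 %

87.4 %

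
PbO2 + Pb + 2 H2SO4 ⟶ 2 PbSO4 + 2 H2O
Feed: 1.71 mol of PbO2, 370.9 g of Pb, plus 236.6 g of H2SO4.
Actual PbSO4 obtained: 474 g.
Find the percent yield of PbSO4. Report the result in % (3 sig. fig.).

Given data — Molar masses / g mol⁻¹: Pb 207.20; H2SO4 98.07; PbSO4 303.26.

n(PbO2) = 1.710 mol
n(Pb) = 370.9 / 207.20 = 1.790 mol
n(H2SO4) = 236.6 / 98.07 = 2.413 mol
n/ν for PbO2 = 1.710/1 = 1.710
n/ν for Pb = 1.790/1 = 1.790
n/ν for H2SO4 = 2.413/2 = 1.207
Smallest n/ν is H2SO4 → limiting reagent.
theoretical n(PbSO4) = (2/2) × 2.413 = 2.413 mol → 731.8 g
% yield = 474 / 731.8 × 100 = 64.77 %

64.8 %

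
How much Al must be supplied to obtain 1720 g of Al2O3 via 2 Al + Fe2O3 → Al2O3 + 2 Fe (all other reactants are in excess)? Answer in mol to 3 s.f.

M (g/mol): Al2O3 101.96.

33.7 mol

n(Al2O3) = 1720 / 101.96 = 16.87 mol
n(Al) = (2/1) × 16.87 = 33.74 mol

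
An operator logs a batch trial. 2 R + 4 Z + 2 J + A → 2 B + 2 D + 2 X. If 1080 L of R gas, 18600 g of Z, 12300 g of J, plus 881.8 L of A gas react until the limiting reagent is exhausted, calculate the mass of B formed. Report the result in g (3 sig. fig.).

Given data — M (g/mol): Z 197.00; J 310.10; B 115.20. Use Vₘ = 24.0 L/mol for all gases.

n(R) = 1080 / 24.0 = 45.00 mol
n(Z) = 18600 / 197.00 = 94.42 mol
n(J) = 12300 / 310.10 = 39.66 mol
n(A) = 881.8 / 24.0 = 36.74 mol
n/ν for R = 45.00/2 = 22.50
n/ν for Z = 94.42/4 = 23.61
n/ν for J = 39.66/2 = 19.83
n/ν for A = 36.74/1 = 36.74
Smallest n/ν is J → limiting reagent.
n(B) = (2/2) × 39.66 = 39.66 mol
mass = 39.66 × 115.20 = 4569 g

4570 g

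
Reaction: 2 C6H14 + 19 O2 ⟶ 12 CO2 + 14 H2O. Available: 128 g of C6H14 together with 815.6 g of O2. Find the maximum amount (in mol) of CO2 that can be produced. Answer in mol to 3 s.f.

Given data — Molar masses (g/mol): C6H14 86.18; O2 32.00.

n(C6H14) = 128.0 / 86.18 = 1.485 mol
n(O2) = 815.6 / 32.00 = 25.49 mol
n/ν for C6H14 = 1.485/2 = 0.7425
n/ν for O2 = 25.49/19 = 1.342
Smallest n/ν is C6H14 → limiting reagent.
n(CO2) = (12/2) × 1.485 = 8.910 mol

8.91 mol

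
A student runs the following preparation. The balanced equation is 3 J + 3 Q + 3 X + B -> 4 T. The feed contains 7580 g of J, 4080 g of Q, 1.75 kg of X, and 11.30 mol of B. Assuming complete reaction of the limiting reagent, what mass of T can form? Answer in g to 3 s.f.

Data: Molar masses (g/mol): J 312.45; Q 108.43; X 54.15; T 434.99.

14100 g

n(J) = 7580 / 312.45 = 24.26 mol
n(Q) = 4080 / 108.43 = 37.63 mol
n(X) = 1.750×1000 / 54.15 = 32.32 mol
n(B) = 11.30 mol
n/ν for J = 24.26/3 = 8.087
n/ν for Q = 37.63/3 = 12.54
n/ν for X = 32.32/3 = 10.77
n/ν for B = 11.30/1 = 11.30
Smallest n/ν is J → limiting reagent.
n(T) = (4/3) × 24.26 = 32.35 mol
mass = 32.35 × 434.99 = 14070 g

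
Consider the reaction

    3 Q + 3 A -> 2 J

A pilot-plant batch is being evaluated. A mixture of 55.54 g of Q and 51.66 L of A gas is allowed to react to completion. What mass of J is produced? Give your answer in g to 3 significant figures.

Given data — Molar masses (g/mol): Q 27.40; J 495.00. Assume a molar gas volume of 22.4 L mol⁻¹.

669 g

n(Q) = 55.54 / 27.40 = 2.027 mol
n(A) = 51.66 / 22.4 = 2.306 mol
n/ν for Q = 2.027/3 = 0.6757
n/ν for A = 2.306/3 = 0.7687
Smallest n/ν is Q → limiting reagent.
n(J) = (2/3) × 2.027 = 1.351 mol
mass = 1.351 × 495.00 = 668.7 g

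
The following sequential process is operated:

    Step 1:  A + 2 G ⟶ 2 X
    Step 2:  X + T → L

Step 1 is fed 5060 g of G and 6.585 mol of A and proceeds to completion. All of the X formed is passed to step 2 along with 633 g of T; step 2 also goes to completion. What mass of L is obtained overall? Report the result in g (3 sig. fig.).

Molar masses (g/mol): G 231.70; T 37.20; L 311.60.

4100 g

Step 1:
n(G) = 5060 / 231.70 = 21.84 mol
n(A) = 6.585 mol
n/ν → G: 10.92, A: 6.585; A is limiting.
n(X) produced = (2/1) × 6.585 = 13.17 mol
Step 2:
n(X) available = 13.17 mol
n(T) = 633.0 / 37.20 = 17.02 mol
n/ν → X: 13.17, T: 17.02; X is limiting.
n(L) = (1/1) × 13.17 = 13.17 mol
mass = 13.17 × 311.60 = 4104 g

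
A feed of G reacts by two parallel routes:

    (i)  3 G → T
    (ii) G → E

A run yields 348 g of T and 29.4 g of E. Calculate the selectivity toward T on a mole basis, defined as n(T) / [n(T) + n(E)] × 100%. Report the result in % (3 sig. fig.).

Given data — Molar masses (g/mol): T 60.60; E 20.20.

79.8 %

n(T) = 348 / 60.60 = 5.743 mol
n(E) = 29.4 / 20.20 = 1.455 mol
selectivity = 5.743/(5.743+1.455) × 100 = 79.79 %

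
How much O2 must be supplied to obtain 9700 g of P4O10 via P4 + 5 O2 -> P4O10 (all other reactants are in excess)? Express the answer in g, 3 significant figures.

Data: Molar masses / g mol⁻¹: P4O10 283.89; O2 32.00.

n(P4O10) = 9700 / 283.89 = 34.17 mol
n(O2) = (5/1) × 34.17 = 170.9 mol
mass = 170.9 × 32.00 = 5469 g

5470 g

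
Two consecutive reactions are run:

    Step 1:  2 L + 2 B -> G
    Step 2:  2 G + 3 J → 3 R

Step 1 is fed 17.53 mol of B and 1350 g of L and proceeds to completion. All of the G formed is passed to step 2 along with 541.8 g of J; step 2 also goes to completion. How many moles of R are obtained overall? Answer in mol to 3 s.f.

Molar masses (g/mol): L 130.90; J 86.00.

Step 1:
n(B) = 17.53 mol
n(L) = 1350 / 130.90 = 10.31 mol
n/ν → B: 8.765, L: 5.155; L is limiting.
n(G) produced = (1/2) × 10.31 = 5.155 mol
Step 2:
n(G) available = 5.155 mol
n(J) = 541.8 / 86.00 = 6.300 mol
n/ν → G: 2.578, J: 2.100; J is limiting.
n(R) = (3/3) × 6.300 = 6.300 mol

6.30 mol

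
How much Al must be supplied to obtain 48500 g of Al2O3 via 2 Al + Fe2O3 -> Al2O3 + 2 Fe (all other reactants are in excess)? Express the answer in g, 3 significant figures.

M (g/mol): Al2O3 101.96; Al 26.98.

25700 g

n(Al2O3) = 48500 / 101.96 = 475.7 mol
n(Al) = (2/1) × 475.7 = 951.4 mol
mass = 951.4 × 26.98 = 25670 g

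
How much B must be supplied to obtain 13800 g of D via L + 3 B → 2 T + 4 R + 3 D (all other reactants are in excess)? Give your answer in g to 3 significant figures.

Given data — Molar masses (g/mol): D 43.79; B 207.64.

65400 g

n(D) = 13800 / 43.79 = 315.1 mol
n(B) = (3/3) × 315.1 = 315.1 mol
mass = 315.1 × 207.64 = 65430 g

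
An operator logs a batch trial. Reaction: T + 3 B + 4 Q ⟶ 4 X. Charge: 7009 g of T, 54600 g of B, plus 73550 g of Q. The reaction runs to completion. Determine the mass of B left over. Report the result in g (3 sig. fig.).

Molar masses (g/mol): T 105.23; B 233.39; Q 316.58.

13900 g

n(T) = 7009 / 105.23 = 66.61 mol
n(B) = 54600 / 233.39 = 233.9 mol
n(Q) = 73550 / 316.58 = 232.3 mol
n/ν for T = 66.61/1 = 66.61
n/ν for B = 233.9/3 = 77.97
n/ν for Q = 232.3/4 = 58.08
Smallest n/ν is Q → limiting reagent.
B consumed = (3/4) × 232.3 = 174.2 mol
B remaining = 233.9 − 174.2 = 59.70 mol
mass = 59.70 × 233.39 = 13930 g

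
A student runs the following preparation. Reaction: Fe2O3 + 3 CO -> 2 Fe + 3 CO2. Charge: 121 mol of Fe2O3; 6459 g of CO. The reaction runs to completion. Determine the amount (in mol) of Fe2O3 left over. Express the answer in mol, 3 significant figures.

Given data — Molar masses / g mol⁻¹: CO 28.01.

n(Fe2O3) = 121.0 mol
n(CO) = 6459 / 28.01 = 230.6 mol
n/ν for Fe2O3 = 121.0/1 = 121.0
n/ν for CO = 230.6/3 = 76.87
Smallest n/ν is CO → limiting reagent.
Fe2O3 consumed = (1/3) × 230.6 = 76.87 mol
Fe2O3 remaining = 121.0 − 76.87 = 44.13 mol

44.1 mol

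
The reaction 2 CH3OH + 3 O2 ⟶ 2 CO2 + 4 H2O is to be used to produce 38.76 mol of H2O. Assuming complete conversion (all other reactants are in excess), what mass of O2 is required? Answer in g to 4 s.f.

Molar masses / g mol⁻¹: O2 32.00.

n(H2O) = 38.76 mol
n(O2) = (3/4) × 38.76 = 29.07 mol
mass = 29.07 × 32.00 = 930.2 g

930.2 g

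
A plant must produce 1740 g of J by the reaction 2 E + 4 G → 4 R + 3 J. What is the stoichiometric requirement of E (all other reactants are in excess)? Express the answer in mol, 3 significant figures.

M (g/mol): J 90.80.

12.8 mol

n(J) = 1740 / 90.80 = 19.16 mol
n(E) = (2/3) × 19.16 = 12.77 mol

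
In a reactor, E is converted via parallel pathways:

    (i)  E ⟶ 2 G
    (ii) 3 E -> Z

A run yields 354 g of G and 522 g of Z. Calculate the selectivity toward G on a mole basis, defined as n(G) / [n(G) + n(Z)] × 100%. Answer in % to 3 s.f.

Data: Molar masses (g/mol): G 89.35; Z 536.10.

80.3 %

n(G) = 354 / 89.35 = 3.962 mol
n(Z) = 522 / 536.10 = 0.9737 mol
selectivity = 3.962/(3.962+0.9737) × 100 = 80.27 %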